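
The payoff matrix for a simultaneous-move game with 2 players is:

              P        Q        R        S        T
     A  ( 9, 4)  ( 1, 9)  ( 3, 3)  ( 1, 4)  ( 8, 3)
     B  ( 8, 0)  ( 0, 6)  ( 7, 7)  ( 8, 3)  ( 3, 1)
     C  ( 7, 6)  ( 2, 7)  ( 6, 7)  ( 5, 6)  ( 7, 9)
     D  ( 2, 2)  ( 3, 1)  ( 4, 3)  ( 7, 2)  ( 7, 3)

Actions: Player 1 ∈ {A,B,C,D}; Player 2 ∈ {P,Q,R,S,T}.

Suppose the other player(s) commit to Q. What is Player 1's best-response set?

P1 best: {D}

u_1(A vs Q) = 1
u_1(B vs Q) = 0
u_1(C vs Q) = 2
u_1(D vs Q) = 3
max payoff 3 at {D}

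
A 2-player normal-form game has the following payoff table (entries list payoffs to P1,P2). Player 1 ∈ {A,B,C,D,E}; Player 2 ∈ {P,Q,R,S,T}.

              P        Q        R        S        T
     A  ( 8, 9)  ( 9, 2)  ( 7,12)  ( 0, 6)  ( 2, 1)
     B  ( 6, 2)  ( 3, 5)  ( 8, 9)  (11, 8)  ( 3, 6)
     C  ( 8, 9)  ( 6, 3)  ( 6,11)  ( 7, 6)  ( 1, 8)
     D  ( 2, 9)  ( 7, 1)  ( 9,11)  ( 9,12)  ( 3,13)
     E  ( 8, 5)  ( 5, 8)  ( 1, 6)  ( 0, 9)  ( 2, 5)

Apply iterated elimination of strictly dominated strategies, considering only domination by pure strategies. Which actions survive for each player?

IESDS → P1:{B,D} P2:{R,S,T}

P2 drop P (R beats it: A:12>9 B:9>2 C:11>9 D:11>9 E:6>5)
P1 drop C (D beats it: Q:7>6 R:9>6 S:9>7 T:3>1)
P1 drop E (D beats it: Q:7>5 R:9>1 S:9>0 T:3>2)
P2 drop Q (R beats it: A:12>2 B:9>5 D:11>1)
P1 drop A (B beats it: R:8>7 S:11>0 T:3>2)
P1→{B,D} P2→{R,S,T}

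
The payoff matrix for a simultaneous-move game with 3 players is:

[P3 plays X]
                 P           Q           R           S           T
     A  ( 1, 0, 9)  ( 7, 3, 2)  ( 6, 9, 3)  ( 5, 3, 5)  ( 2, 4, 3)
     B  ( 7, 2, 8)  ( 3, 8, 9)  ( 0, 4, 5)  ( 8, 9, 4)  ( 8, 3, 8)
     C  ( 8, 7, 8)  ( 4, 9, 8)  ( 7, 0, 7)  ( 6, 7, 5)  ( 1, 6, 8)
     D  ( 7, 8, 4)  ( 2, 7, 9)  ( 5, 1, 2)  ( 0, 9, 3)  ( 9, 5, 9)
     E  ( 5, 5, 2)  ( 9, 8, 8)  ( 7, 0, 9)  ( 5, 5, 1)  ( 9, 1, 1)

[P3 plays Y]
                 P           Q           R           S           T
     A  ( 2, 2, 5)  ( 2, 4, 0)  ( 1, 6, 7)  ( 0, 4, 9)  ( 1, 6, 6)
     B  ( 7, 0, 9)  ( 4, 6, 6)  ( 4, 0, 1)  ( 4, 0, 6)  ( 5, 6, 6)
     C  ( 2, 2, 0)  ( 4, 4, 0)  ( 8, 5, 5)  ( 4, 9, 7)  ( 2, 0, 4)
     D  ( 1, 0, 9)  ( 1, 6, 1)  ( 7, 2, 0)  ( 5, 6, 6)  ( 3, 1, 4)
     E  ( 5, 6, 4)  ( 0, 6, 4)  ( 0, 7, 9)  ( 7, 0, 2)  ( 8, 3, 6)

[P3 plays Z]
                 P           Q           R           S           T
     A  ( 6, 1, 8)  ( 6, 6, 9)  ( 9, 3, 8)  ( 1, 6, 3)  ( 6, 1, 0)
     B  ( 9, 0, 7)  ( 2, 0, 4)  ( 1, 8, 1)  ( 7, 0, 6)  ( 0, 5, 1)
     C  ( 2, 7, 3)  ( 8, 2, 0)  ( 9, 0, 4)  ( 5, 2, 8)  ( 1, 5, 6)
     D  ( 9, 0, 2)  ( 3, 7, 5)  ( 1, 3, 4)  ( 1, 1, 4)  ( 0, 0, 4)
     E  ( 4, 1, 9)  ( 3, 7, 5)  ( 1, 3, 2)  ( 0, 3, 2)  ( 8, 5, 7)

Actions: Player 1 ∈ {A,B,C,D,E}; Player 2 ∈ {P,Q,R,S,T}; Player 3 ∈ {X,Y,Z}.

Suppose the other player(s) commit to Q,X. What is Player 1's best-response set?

argmax u_1 = {E}

u_1(A vs Q,X) = 7
u_1(B vs Q,X) = 3
u_1(C vs Q,X) = 4
u_1(D vs Q,X) = 2
u_1(E vs Q,X) = 9
max payoff 9 at {E}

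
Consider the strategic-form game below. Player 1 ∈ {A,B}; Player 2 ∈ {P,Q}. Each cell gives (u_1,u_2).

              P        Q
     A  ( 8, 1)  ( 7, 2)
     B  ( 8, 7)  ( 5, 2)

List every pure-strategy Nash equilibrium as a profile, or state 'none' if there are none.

(A,P): not NE [P2→Q gives 2>1]
(A,Q): NE
(B,P): NE
(B,Q): not NE [P1→A gives 7>5; P2→P gives 7>2]

PSNE = {(A,Q), (B,P)}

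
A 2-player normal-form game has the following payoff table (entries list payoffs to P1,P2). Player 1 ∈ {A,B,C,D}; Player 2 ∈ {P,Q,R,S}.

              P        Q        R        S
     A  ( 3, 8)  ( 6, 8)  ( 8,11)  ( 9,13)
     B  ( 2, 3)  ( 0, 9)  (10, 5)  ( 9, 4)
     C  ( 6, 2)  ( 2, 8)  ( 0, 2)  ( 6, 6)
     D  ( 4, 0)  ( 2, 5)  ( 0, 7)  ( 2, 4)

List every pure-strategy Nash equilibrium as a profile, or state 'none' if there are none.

NE set: (A,S)

(A,P): not NE [P1→C gives 6>3; P2→S gives 13>8]
(A,Q): not NE [P2→S gives 13>8]
(A,R): not NE [P1→B gives 10>8; P2→S gives 13>11]
(A,S): NE
(B,P): not NE [P1→C gives 6>2; P2→Q gives 9>3]
(B,Q): not NE [P1→A gives 6>0]
(B,R): not NE [P2→Q gives 9>5]
(B,S): not NE [P2→Q gives 9>4]
(C,P): not NE [P2→Q gives 8>2]
(C,Q): not NE [P1→A gives 6>2]
(C,R): not NE [P1→B gives 10>0; P2→Q gives 8>2]
(C,S): not NE [P1→B gives 9>6; P2→Q gives 8>6]
(D,P): not NE [P1→C gives 6>4; P2→R gives 7>0]
(D,Q): not NE [P1→A gives 6>2; P2→R gives 7>5]
(D,R): not NE [P1→B gives 10>0]
(D,S): not NE [P1→B gives 9>2; P2→R gives 7>4]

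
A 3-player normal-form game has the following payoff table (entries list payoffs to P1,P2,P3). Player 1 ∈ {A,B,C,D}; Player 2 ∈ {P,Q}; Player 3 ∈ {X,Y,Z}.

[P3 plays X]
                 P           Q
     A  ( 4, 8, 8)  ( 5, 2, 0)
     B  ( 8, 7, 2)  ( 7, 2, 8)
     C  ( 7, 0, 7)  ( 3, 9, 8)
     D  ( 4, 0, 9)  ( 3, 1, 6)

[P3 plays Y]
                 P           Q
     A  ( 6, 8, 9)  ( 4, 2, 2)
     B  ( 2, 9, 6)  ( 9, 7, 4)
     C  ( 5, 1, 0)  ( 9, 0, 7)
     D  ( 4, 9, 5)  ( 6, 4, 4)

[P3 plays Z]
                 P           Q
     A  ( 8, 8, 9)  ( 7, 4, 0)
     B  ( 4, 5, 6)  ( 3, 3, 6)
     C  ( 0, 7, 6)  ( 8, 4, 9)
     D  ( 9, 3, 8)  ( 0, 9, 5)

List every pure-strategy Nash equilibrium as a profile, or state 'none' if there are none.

(A,P,X): not NE [P1→B gives 8>4; P3→Z gives 9>8]
(A,P,Y): NE
(A,P,Z): not NE [P1→D gives 9>8]
(A,Q,X): not NE [P1→B gives 7>5; P2→P gives 8>2; P3→Y gives 2>0]
(A,Q,Y): not NE [P1→C gives 9>4; P2→P gives 8>2]
(A,Q,Z): not NE [P1→C gives 8>7; P2→P gives 8>4; P3→Y gives 2>0]
(B,P,X): not NE [P3→Z gives 6>2]
(B,P,Y): not NE [P1→A gives 6>2]
(B,P,Z): not NE [P1→D gives 9>4]
(B,Q,X): not NE [P2→P gives 7>2]
(B,Q,Y): not NE [P2→P gives 9>7; P3→X gives 8>4]
(B,Q,Z): not NE [P1→C gives 8>3; P2→P gives 5>3; P3→X gives 8>6]
(C,P,X): not NE [P1→B gives 8>7; P2→Q gives 9>0]
(C,P,Y): not NE [P1→A gives 6>5; P3→X gives 7>0]
(C,P,Z): not NE [P1→D gives 9>0; P3→X gives 7>6]
(C,Q,X): not NE [P1→B gives 7>3; P3→Z gives 9>8]
(C,Q,Y): not NE [P2→P gives 1>0; P3→Z gives 9>7]
(C,Q,Z): not NE [P2→P gives 7>4]
(D,P,X): not NE [P1→B gives 8>4; P2→Q gives 1>0]
(D,P,Y): not NE [P1→A gives 6>4; P3→X gives 9>5]
(D,P,Z): not NE [P2→Q gives 9>3; P3→X gives 9>8]
(D,Q,X): not NE [P1→B gives 7>3]
(D,Q,Y): not NE [P1→C gives 9>6; P2→P gives 9>4; P3→X gives 6>4]
(D,Q,Z): not NE [P1→C gives 8>0; P3→X gives 6>5]

Nash profiles: (A,P,Y)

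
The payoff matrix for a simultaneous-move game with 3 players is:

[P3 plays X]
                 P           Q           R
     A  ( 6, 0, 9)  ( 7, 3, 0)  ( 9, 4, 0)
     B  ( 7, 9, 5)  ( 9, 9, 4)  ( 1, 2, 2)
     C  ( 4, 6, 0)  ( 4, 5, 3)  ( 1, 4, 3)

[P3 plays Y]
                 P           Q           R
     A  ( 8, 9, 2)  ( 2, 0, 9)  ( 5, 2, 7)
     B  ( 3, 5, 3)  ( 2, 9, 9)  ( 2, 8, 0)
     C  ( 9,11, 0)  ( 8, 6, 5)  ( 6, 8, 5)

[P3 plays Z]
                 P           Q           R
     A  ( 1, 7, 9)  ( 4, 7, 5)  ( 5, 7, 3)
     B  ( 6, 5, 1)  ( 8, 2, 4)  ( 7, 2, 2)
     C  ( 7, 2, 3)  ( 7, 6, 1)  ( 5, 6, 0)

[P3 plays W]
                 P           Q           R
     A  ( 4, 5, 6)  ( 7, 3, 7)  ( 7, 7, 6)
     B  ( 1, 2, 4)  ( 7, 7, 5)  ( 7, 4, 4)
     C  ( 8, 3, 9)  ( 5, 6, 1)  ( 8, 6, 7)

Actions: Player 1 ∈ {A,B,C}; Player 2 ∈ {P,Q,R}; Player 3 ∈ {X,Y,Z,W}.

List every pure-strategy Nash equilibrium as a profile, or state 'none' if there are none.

(A,P,X): not NE [P1→B gives 7>6; P2→R gives 4>0]
(A,P,Y): not NE [P1→C gives 9>8; P3→Z gives 9>2]
(A,P,Z): not NE [P1→C gives 7>1]
(A,P,W): not NE [P1→C gives 8>4; P2→R gives 7>5; P3→Z gives 9>6]
(A,Q,X): not NE [P1→B gives 9>7; P2→R gives 4>3; P3→Y gives 9>0]
(A,Q,Y): not NE [P1→C gives 8>2; P2→P gives 9>0]
(A,Q,Z): not NE [P1→B gives 8>4; P3→Y gives 9>5]
(A,Q,W): not NE [P2→R gives 7>3; P3→Y gives 9>7]
(A,R,X): not NE [P3→Y gives 7>0]
(A,R,Y): not NE [P1→C gives 6>5; P2→P gives 9>2]
(A,R,Z): not NE [P1→B gives 7>5; P3→Y gives 7>3]
(A,R,W): not NE [P1→C gives 8>7; P3→Y gives 7>6]
(B,P,X): NE
(B,P,Y): not NE [P1→C gives 9>3; P2→Q gives 9>5; P3→X gives 5>3]
(B,P,Z): not NE [P1→C gives 7>6; P3→X gives 5>1]
(B,P,W): not NE [P1→C gives 8>1; P2→Q gives 7>2; P3→X gives 5>4]
(B,Q,X): not NE [P3→Y gives 9>4]
(B,Q,Y): not NE [P1→C gives 8>2]
(B,Q,Z): not NE [P2→P gives 5>2; P3→Y gives 9>4]
(B,Q,W): not NE [P3→Y gives 9>5]
(B,R,X): not NE [P1→A gives 9>1; P2→Q gives 9>2; P3→W gives 4>2]
(B,R,Y): not NE [P1→C gives 6>2; P2→Q gives 9>8; P3→W gives 4>0]
(B,R,Z): not NE [P2→P gives 5>2; P3→W gives 4>2]
(B,R,W): not NE [P1→C gives 8>7; P2→Q gives 7>4]
(C,P,X): not NE [P1→B gives 7>4; P3→W gives 9>0]
(C,P,Y): not NE [P3→W gives 9>0]
(C,P,Z): not NE [P2→R gives 6>2; P3→W gives 9>3]
(C,P,W): not NE [P2→R gives 6>3]
(C,Q,X): not NE [P1→B gives 9>4; P2→P gives 6>5; P3→Y gives 5>3]
(C,Q,Y): not NE [P2→P gives 11>6]
(C,Q,Z): not NE [P1→B gives 8>7; P3→Y gives 5>1]
(C,Q,W): not NE [P1→B gives 7>5; P3→Y gives 5>1]
(C,R,X): not NE [P1→A gives 9>1; P2→P gives 6>4; P3→W gives 7>3]
(C,R,Y): not NE [P2→P gives 11>8; P3→W gives 7>5]
(C,R,Z): not NE [P1→B gives 7>5; P3→W gives 7>0]
(C,R,W): NE

Nash profiles: (B,P,X), (C,R,W)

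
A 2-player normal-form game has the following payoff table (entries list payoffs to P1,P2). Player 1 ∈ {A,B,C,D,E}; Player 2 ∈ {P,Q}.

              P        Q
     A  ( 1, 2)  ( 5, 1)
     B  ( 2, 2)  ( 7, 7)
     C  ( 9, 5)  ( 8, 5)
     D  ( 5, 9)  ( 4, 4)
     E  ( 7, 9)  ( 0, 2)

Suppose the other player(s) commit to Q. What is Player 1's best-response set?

u_1(A vs Q) = 5
u_1(B vs Q) = 7
u_1(C vs Q) = 8
u_1(D vs Q) = 4
u_1(E vs Q) = 0
max payoff 8 at {C}

P1 best: {C}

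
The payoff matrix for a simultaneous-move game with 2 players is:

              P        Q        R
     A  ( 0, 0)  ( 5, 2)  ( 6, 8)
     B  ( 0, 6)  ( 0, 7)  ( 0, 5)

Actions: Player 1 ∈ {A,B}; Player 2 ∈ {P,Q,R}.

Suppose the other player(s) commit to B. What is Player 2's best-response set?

u_2(P vs B) = 6
u_2(Q vs B) = 7
u_2(R vs B) = 5
max payoff 7 at {Q}

argmax u_2 = {Q}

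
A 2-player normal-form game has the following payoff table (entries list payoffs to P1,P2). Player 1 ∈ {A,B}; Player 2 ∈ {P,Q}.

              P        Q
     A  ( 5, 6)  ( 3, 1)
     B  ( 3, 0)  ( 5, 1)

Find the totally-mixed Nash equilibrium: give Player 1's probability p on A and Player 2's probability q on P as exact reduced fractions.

P1 indiff ⇒ q·5+(1-q)·3 = q·3+(1-q)·5 ⇒ q(2) = (1-q)(2) ⇒ q = 1/2
P2 indiff ⇒ p·6+(1-p)·0 = p·1+(1-p)·1 ⇒ p(5) = (1-p)(1) ⇒ p = 1/6

P1 mixes 1/6 on A; P2 mixes 1/2 on P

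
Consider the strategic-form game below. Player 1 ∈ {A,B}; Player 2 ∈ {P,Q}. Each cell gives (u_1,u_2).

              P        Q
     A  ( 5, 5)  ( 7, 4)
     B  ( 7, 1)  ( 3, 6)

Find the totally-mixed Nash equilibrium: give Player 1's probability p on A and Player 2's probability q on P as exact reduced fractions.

P1 indiff ⇒ q·5+(1-q)·7 = q·7+(1-q)·3 ⇒ q(-2) = (1-q)(-4) ⇒ q = 2/3
P2 indiff ⇒ p·5+(1-p)·1 = p·4+(1-p)·6 ⇒ p(1) = (1-p)(5) ⇒ p = 5/6

(p,q) = (5/6, 2/3)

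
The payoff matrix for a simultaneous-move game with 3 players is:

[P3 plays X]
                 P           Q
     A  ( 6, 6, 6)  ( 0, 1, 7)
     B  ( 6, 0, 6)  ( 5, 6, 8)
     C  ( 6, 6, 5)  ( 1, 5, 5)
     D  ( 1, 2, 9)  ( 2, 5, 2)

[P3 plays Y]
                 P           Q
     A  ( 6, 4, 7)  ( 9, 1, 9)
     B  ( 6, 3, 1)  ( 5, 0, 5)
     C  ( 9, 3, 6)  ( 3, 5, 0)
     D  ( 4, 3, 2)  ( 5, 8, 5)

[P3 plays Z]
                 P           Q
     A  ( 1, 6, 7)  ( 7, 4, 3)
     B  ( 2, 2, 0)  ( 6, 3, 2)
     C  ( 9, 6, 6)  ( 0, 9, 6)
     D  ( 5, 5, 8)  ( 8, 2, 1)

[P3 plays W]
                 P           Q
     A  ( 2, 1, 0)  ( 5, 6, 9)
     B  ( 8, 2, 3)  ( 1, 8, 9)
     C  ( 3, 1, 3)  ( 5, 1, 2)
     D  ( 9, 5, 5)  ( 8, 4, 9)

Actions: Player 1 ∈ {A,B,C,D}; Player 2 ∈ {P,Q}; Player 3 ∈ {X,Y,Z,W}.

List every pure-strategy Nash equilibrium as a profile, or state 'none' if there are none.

PSNE: ∅

(A,P,X): not NE [P3→Z gives 7>6]
(A,P,Y): not NE [P1→C gives 9>6]
(A,P,Z): not NE [P1→C gives 9>1]
(A,P,W): not NE [P1→D gives 9>2; P2→Q gives 6>1; P3→Z gives 7>0]
(A,Q,X): not NE [P1→B gives 5>0; P2→P gives 6>1; P3→W gives 9>7]
(A,Q,Y): not NE [P2→P gives 4>1]
(A,Q,Z): not NE [P1→D gives 8>7; P2→P gives 6>4; P3→W gives 9>3]
(A,Q,W): not NE [P1→D gives 8>5]
(B,P,X): not NE [P2→Q gives 6>0]
(B,P,Y): not NE [P1→C gives 9>6; P3→X gives 6>1]
(B,P,Z): not NE [P1→C gives 9>2; P2→Q gives 3>2; P3→X gives 6>0]
(B,P,W): not NE [P1→D gives 9>8; P2→Q gives 8>2; P3→X gives 6>3]
(B,Q,X): not NE [P3→W gives 9>8]
(B,Q,Y): not NE [P1→A gives 9>5; P2→P gives 3>0; P3→W gives 9>5]
(B,Q,Z): not NE [P1→D gives 8>6; P3→W gives 9>2]
(B,Q,W): not NE [P1→D gives 8>1]
(C,P,X): not NE [P3→Z gives 6>5]
(C,P,Y): not NE [P2→Q gives 5>3]
(C,P,Z): not NE [P2→Q gives 9>6]
(C,P,W): not NE [P1→D gives 9>3; P3→Z gives 6>3]
(C,Q,X): not NE [P1→B gives 5>1; P2→P gives 6>5; P3→Z gives 6>5]
(C,Q,Y): not NE [P1→A gives 9>3; P3→Z gives 6>0]
(C,Q,Z): not NE [P1→D gives 8>0]
(C,Q,W): not NE [P1→D gives 8>5; P3→Z gives 6>2]
(D,P,X): not NE [P1→C gives 6>1; P2→Q gives 5>2]
(D,P,Y): not NE [P1→C gives 9>4; P2→Q gives 8>3; P3→X gives 9>2]
(D,P,Z): not NE [P1→C gives 9>5; P3→X gives 9>8]
(D,P,W): not NE [P3→X gives 9>5]
(D,Q,X): not NE [P1→B gives 5>2; P3→W gives 9>2]
(D,Q,Y): not NE [P1→A gives 9>5; P3→W gives 9>5]
(D,Q,Z): not NE [P2→P gives 5>2; P3→W gives 9>1]
(D,Q,W): not NE [P2→P gives 5>4]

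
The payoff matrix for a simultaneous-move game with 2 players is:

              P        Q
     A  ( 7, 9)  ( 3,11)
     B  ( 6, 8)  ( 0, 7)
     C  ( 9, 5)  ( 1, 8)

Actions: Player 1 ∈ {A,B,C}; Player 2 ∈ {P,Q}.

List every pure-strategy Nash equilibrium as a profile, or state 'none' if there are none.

Nash profiles: (A,Q)

(A,P): not NE [P1→C gives 9>7; P2→Q gives 11>9]
(A,Q): NE
(B,P): not NE [P1→C gives 9>6]
(B,Q): not NE [P1→A gives 3>0; P2→P gives 8>7]
(C,P): not NE [P2→Q gives 8>5]
(C,Q): not NE [P1→A gives 3>1]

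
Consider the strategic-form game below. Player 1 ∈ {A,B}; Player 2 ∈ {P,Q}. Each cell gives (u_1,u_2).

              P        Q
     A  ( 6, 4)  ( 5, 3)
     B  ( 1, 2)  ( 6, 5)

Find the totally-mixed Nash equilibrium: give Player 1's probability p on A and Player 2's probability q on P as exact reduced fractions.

P1 mixes 3/4 on A; P2 mixes 1/6 on P

P1 indiff ⇒ q·6+(1-q)·5 = q·1+(1-q)·6 ⇒ q(5) = (1-q)(1) ⇒ q = 1/6
P2 indiff ⇒ p·4+(1-p)·2 = p·3+(1-p)·5 ⇒ p(1) = (1-p)(3) ⇒ p = 3/4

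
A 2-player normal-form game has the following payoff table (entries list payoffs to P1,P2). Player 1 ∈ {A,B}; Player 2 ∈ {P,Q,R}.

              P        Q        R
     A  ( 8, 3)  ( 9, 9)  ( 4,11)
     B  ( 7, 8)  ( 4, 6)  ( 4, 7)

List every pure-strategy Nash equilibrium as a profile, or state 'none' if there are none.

PSNE = {(A,R)}

(A,P): not NE [P2→R gives 11>3]
(A,Q): not NE [P2→R gives 11>9]
(A,R): NE
(B,P): not NE [P1→A gives 8>7]
(B,Q): not NE [P1→A gives 9>4; P2→P gives 8>6]
(B,R): not NE [P2→P gives 8>7]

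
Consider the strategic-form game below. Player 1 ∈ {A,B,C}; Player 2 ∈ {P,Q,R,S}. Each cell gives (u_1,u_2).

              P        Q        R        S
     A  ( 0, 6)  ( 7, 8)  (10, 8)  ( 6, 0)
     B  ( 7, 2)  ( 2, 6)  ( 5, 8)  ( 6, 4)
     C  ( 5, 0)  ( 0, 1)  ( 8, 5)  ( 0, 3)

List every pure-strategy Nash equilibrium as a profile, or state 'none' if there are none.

(A,P): not NE [P1→B gives 7>0; P2→R gives 8>6]
(A,Q): NE
(A,R): NE
(A,S): not NE [P2→R gives 8>0]
(B,P): not NE [P2→R gives 8>2]
(B,Q): not NE [P1→A gives 7>2; P2→R gives 8>6]
(B,R): not NE [P1→A gives 10>5]
(B,S): not NE [P2→R gives 8>4]
(C,P): not NE [P1→B gives 7>5; P2→R gives 5>0]
(C,Q): not NE [P1→A gives 7>0; P2→R gives 5>1]
(C,R): not NE [P1→A gives 10>8]
(C,S): not NE [P1→B gives 6>0; P2→R gives 5>3]

Nash profiles: (A,Q), (A,R)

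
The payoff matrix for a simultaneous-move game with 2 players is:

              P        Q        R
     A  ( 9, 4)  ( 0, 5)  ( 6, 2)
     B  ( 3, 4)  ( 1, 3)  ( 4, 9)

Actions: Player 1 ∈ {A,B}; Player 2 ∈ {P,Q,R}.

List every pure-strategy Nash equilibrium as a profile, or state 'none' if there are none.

(A,P): not NE [P2→Q gives 5>4]
(A,Q): not NE [P1→B gives 1>0]
(A,R): not NE [P2→Q gives 5>2]
(B,P): not NE [P1→A gives 9>3; P2→R gives 9>4]
(B,Q): not NE [P2→R gives 9>3]
(B,R): not NE [P1→A gives 6>4]

PSNE: ∅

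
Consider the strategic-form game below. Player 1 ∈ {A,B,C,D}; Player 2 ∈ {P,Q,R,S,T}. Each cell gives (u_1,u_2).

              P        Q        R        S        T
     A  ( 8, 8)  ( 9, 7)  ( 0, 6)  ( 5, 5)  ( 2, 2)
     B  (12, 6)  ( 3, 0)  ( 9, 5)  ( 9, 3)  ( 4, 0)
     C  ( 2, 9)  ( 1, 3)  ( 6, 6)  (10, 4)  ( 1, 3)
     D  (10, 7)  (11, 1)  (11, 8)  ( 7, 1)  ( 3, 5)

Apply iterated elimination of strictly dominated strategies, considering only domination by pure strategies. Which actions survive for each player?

P1 drop A (D beats it: P:10>8 Q:11>9 R:11>0 S:7>5 T:3>2)
P2 drop Q (P beats it: B:6>0 C:9>3 D:7>1)
P2 drop S (P beats it: B:6>3 C:9>4 D:7>1)
P1 drop C (B beats it: P:12>2 R:9>6 T:4>1)
P2 drop T (P beats it: B:6>0 D:7>5)
P1→{B,D} P2→{P,R}

IESDS → P1:{B,D} P2:{P,R}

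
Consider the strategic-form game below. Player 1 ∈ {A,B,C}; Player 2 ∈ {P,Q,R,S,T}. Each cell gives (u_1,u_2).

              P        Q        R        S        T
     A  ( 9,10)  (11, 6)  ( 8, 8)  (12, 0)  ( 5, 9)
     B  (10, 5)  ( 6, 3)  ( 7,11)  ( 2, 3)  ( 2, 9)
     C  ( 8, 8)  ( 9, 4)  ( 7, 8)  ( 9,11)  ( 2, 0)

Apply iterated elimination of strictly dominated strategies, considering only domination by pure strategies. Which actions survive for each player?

P1 drop C (A beats it: P:9>8 Q:11>9 R:8>7 S:12>9 T:5>2)
P2 drop Q (P beats it: A:10>6 B:5>3)
P2 drop S (P beats it: A:10>0 B:5>3)
P1→{A,B} P2→{P,R,T}

Survivors P1:{A,B} P2:{P,R,T}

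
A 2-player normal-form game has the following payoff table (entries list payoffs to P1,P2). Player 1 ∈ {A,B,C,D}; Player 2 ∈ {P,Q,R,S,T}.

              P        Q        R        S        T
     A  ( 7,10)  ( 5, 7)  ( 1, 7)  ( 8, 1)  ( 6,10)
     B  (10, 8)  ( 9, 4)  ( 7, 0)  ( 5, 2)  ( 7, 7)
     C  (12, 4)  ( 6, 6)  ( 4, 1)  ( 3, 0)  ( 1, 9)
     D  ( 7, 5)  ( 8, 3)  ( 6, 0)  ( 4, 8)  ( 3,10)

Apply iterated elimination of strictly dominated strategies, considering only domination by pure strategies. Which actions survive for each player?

Survivors P1:{B,C} P2:{P,T}

P1 drop D (B beats it: P:10>7 Q:9>8 R:7>6 S:5>4 T:7>3)
P2 drop Q (T beats it: A:10>7 B:7>4 C:9>6)
P2 drop R (P beats it: A:10>7 B:8>0 C:4>1)
P2 drop S (P beats it: A:10>1 B:8>2 C:4>0)
P1 drop A (B beats it: P:10>7 T:7>6)
P1→{B,C} P2→{P,T}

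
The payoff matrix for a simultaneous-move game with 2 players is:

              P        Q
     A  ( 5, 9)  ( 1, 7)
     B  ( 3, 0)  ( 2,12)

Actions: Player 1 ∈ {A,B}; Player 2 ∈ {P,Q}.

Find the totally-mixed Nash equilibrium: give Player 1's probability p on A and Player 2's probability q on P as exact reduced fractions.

P1 mixes 6/7 on A; P2 mixes 1/3 on P

P1 indiff ⇒ q·5+(1-q)·1 = q·3+(1-q)·2 ⇒ q(2) = (1-q)(1) ⇒ q = 1/3
P2 indiff ⇒ p·9+(1-p)·0 = p·7+(1-p)·12 ⇒ p(2) = (1-p)(12) ⇒ p = 6/7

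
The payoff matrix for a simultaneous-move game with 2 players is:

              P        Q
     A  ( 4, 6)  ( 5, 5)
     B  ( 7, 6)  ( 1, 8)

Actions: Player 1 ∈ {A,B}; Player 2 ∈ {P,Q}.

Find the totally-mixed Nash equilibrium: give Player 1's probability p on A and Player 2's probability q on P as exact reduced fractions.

P1 mixes 2/3 on A; P2 mixes 4/7 on P

P1 indiff ⇒ q·4+(1-q)·5 = q·7+(1-q)·1 ⇒ q(-3) = (1-q)(-4) ⇒ q = 4/7
P2 indiff ⇒ p·6+(1-p)·6 = p·5+(1-p)·8 ⇒ p(1) = (1-p)(2) ⇒ p = 2/3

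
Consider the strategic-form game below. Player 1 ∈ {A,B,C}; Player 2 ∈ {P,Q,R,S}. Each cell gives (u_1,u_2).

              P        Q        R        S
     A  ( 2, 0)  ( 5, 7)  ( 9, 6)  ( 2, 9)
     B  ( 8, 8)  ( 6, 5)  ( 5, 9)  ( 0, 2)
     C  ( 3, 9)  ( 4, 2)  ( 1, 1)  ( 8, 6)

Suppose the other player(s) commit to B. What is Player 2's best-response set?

BR_2 = {R}

u_2(P vs B) = 8
u_2(Q vs B) = 5
u_2(R vs B) = 9
u_2(S vs B) = 2
max payoff 9 at {R}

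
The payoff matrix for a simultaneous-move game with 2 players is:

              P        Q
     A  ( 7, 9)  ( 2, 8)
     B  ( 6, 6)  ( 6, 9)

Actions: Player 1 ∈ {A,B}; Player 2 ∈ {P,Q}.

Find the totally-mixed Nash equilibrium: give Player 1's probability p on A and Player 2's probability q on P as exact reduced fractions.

P1 mixes 3/4 on A; P2 mixes 4/5 on P

P1 indiff ⇒ q·7+(1-q)·2 = q·6+(1-q)·6 ⇒ q(1) = (1-q)(4) ⇒ q = 4/5
P2 indiff ⇒ p·9+(1-p)·6 = p·8+(1-p)·9 ⇒ p(1) = (1-p)(3) ⇒ p = 3/4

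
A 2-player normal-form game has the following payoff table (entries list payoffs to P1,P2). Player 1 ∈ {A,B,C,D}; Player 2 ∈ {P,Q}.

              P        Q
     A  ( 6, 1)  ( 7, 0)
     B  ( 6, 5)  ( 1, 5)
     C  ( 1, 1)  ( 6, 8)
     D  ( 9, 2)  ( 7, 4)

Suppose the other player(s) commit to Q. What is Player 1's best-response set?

BR_1 = {A,D}

u_1(A vs Q) = 7
u_1(B vs Q) = 1
u_1(C vs Q) = 6
u_1(D vs Q) = 7
max payoff 7 at {A,D}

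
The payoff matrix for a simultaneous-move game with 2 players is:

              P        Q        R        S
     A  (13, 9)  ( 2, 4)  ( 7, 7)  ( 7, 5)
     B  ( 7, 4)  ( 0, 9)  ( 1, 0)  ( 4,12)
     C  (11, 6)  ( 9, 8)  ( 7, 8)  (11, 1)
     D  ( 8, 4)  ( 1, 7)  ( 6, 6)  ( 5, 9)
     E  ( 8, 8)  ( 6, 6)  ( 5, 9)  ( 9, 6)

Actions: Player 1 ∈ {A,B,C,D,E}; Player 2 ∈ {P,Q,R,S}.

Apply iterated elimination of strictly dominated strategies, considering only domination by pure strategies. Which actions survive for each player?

Survivors P1:{A,C} P2:{P,Q,R}

P1 drop B (A beats it: P:13>7 Q:2>0 R:7>1 S:7>4)
P1 drop D (A beats it: P:13>8 Q:2>1 R:7>6 S:7>5)
P1 drop E (C beats it: P:11>8 Q:9>6 R:7>5 S:11>9)
P2 drop S (P beats it: A:9>5 C:6>1)
P1→{A,C} P2→{P,Q,R}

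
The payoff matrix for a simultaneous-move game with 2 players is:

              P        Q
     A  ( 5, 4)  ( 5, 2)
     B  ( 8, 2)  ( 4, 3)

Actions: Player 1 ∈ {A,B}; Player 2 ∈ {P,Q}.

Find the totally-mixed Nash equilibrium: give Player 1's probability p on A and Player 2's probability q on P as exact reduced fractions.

(p,q) = (1/3, 1/4)

P1 indiff ⇒ q·5+(1-q)·5 = q·8+(1-q)·4 ⇒ q(-3) = (1-q)(-1) ⇒ q = 1/4
P2 indiff ⇒ p·4+(1-p)·2 = p·2+(1-p)·3 ⇒ p(2) = (1-p)(1) ⇒ p = 1/3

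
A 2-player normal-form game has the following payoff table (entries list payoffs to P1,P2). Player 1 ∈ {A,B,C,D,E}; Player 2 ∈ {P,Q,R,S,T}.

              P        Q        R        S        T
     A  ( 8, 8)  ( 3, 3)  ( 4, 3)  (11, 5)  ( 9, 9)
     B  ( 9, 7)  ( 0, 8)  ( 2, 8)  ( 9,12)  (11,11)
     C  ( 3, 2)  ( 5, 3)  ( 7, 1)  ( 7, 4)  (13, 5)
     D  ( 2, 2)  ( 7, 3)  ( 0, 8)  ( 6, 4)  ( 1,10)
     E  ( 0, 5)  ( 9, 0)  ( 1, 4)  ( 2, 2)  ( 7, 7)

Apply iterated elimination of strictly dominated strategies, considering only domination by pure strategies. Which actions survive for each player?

P2 drop P (T beats it: A:9>8 B:11>7 C:5>2 D:10>2 E:7>5)
P2 drop Q (S beats it: A:5>3 B:12>8 C:4>3 D:4>3 E:2>0)
P1 drop D (A beats it: R:4>0 S:11>6 T:9>1)
P1 drop E (A beats it: R:4>1 S:11>2 T:9>7)
P2 drop R (S beats it: A:5>3 B:12>8 C:4>1)
P1→{A,B,C} P2→{S,T}

IESDS → P1:{A,B,C} P2:{S,T}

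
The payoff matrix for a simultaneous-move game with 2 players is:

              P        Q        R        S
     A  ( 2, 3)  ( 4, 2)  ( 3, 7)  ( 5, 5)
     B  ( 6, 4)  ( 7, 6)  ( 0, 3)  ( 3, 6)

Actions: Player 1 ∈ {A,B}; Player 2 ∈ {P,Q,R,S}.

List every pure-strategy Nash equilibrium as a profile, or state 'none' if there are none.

(A,P): not NE [P1→B gives 6>2; P2→R gives 7>3]
(A,Q): not NE [P1→B gives 7>4; P2→R gives 7>2]
(A,R): NE
(A,S): not NE [P2→R gives 7>5]
(B,P): not NE [P2→S gives 6>4]
(B,Q): NE
(B,R): not NE [P1→A gives 3>0; P2→S gives 6>3]
(B,S): not NE [P1→A gives 5>3]

PSNE = {(A,R), (B,Q)}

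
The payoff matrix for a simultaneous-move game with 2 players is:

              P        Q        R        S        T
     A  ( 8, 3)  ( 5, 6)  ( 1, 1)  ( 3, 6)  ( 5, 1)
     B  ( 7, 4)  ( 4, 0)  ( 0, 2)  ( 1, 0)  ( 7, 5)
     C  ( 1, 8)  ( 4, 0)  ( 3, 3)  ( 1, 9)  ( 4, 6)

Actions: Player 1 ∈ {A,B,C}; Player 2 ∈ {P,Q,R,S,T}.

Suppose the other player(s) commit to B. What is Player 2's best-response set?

BR_2 = {T}

u_2(P vs B) = 4
u_2(Q vs B) = 0
u_2(R vs B) = 2
u_2(S vs B) = 0
u_2(T vs B) = 5
max payoff 5 at {T}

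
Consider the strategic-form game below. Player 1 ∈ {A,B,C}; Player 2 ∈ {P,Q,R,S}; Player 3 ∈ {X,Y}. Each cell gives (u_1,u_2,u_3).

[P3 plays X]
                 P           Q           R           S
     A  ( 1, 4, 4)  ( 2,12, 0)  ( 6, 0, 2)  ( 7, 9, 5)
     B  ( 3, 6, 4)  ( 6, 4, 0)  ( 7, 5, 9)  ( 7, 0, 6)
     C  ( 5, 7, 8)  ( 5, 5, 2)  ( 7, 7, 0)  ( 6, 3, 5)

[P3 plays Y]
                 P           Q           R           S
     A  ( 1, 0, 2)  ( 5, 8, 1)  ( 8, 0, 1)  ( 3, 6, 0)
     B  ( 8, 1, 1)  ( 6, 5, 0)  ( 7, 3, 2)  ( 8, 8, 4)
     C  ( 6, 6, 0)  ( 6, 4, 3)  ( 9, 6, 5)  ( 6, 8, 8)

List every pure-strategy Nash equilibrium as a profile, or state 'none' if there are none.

Nash profiles: (C,P,X)

(A,P,X): not NE [P1→C gives 5>1; P2→Q gives 12>4]
(A,P,Y): not NE [P1→B gives 8>1; P2→Q gives 8>0; P3→X gives 4>2]
(A,Q,X): not NE [P1→B gives 6>2; P3→Y gives 1>0]
(A,Q,Y): not NE [P1→C gives 6>5]
(A,R,X): not NE [P1→C gives 7>6; P2→Q gives 12>0]
(A,R,Y): not NE [P1→C gives 9>8; P2→Q gives 8>0; P3→X gives 2>1]
(A,S,X): not NE [P2→Q gives 12>9]
(A,S,Y): not NE [P1→B gives 8>3; P2→Q gives 8>6; P3→X gives 5>0]
(B,P,X): not NE [P1→C gives 5>3]
(B,P,Y): not NE [P2→S gives 8>1; P3→X gives 4>1]
(B,Q,X): not NE [P2→P gives 6>4]
(B,Q,Y): not NE [P2→S gives 8>5]
(B,R,X): not NE [P2→P gives 6>5]
(B,R,Y): not NE [P1→C gives 9>7; P2→S gives 8>3; P3→X gives 9>2]
(B,S,X): not NE [P2→P gives 6>0]
(B,S,Y): not NE [P3→X gives 6>4]
(C,P,X): NE
(C,P,Y): not NE [P1→B gives 8>6; P2→S gives 8>6; P3→X gives 8>0]
(C,Q,X): not NE [P1→B gives 6>5; P2→R gives 7>5; P3→Y gives 3>2]
(C,Q,Y): not NE [P2→S gives 8>4]
(C,R,X): not NE [P3→Y gives 5>0]
(C,R,Y): not NE [P2→S gives 8>6]
(C,S,X): not NE [P1→B gives 7>6; P2→R gives 7>3; P3→Y gives 8>5]
(C,S,Y): not NE [P1→B gives 8>6]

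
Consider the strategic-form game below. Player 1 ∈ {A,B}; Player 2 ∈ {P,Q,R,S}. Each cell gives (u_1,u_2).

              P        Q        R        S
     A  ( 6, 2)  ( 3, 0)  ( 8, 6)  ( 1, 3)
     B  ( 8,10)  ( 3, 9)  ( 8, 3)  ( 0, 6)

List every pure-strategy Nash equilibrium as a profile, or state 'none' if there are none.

(A,P): not NE [P1→B gives 8>6; P2→R gives 6>2]
(A,Q): not NE [P2→R gives 6>0]
(A,R): NE
(A,S): not NE [P2→R gives 6>3]
(B,P): NE
(B,Q): not NE [P2→P gives 10>9]
(B,R): not NE [P2→P gives 10>3]
(B,S): not NE [P1→A gives 1>0; P2→P gives 10>6]

NE set: (A,R), (B,P)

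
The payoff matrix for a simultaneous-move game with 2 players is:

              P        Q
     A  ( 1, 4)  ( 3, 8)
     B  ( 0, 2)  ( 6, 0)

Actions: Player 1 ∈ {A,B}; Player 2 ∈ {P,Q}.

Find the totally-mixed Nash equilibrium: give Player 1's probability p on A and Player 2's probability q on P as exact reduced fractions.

P1 mixes 1/3 on A; P2 mixes 3/4 on P

P1 indiff ⇒ q·1+(1-q)·3 = q·0+(1-q)·6 ⇒ q(1) = (1-q)(3) ⇒ q = 3/4
P2 indiff ⇒ p·4+(1-p)·2 = p·8+(1-p)·0 ⇒ p(-4) = (1-p)(-2) ⇒ p = 1/3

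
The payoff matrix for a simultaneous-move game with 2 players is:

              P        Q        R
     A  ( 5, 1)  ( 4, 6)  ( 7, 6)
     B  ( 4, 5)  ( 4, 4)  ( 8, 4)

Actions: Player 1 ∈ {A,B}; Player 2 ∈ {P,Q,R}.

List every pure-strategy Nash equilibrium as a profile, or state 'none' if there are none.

(A,P): not NE [P2→R gives 6>1]
(A,Q): NE
(A,R): not NE [P1→B gives 8>7]
(B,P): not NE [P1→A gives 5>4]
(B,Q): not NE [P2→P gives 5>4]
(B,R): not NE [P2→P gives 5>4]

NE set: (A,Q)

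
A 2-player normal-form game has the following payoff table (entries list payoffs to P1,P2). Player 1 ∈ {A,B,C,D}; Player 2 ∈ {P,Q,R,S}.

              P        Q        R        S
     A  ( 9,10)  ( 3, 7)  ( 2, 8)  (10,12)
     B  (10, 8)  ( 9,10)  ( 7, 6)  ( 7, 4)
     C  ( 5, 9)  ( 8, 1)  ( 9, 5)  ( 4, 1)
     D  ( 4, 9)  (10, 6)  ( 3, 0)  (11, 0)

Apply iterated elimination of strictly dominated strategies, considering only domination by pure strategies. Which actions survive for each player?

P2 drop R (P beats it: A:10>8 B:8>6 C:9>5 D:9>0)
P1 drop C (B beats it: P:10>5 Q:9>8 S:7>4)
P1→{A,B,D} P2→{P,Q,S}

Survivors P1:{A,B,D} P2:{P,Q,S}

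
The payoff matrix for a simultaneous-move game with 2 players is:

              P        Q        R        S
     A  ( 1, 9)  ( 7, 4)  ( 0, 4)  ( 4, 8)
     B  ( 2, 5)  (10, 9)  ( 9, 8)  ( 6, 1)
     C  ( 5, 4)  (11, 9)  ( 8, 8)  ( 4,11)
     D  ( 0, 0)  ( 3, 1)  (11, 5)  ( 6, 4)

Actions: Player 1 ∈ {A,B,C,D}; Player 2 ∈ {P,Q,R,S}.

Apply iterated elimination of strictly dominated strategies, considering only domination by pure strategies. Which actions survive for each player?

P1 drop A (B beats it: P:2>1 Q:10>7 R:9>0 S:6>4)
P2 drop P (Q beats it: B:9>5 C:9>4 D:1>0)
P1→{B,C,D} P2→{Q,R,S}

IESDS → P1:{B,C,D} P2:{Q,R,S}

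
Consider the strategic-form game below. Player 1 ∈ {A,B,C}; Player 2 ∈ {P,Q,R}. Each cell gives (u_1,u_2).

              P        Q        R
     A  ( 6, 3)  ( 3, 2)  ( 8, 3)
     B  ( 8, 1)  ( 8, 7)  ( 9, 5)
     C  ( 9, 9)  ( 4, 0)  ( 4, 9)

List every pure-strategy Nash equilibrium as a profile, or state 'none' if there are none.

(A,P): not NE [P1→C gives 9>6]
(A,Q): not NE [P1→B gives 8>3; P2→R gives 3>2]
(A,R): not NE [P1→B gives 9>8]
(B,P): not NE [P1→C gives 9>8; P2→Q gives 7>1]
(B,Q): NE
(B,R): not NE [P2→Q gives 7>5]
(C,P): NE
(C,Q): not NE [P1→B gives 8>4; P2→R gives 9>0]
(C,R): not NE [P1→B gives 9>4]

PSNE = {(B,Q), (C,P)}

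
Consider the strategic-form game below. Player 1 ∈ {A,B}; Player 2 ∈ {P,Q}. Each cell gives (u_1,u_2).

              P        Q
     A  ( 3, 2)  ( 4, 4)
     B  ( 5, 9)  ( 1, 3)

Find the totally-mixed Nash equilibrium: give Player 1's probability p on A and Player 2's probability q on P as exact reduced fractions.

(p,q) = (3/4, 3/5)

P1 indiff ⇒ q·3+(1-q)·4 = q·5+(1-q)·1 ⇒ q(-2) = (1-q)(-3) ⇒ q = 3/5
P2 indiff ⇒ p·2+(1-p)·9 = p·4+(1-p)·3 ⇒ p(-2) = (1-p)(-6) ⇒ p = 3/4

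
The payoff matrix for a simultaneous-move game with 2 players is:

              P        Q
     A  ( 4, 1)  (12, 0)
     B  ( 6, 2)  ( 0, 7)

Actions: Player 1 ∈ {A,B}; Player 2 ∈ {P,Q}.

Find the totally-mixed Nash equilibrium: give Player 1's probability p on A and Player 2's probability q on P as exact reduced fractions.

P1 mixes 5/6 on A; P2 mixes 6/7 on P

P1 indiff ⇒ q·4+(1-q)·12 = q·6+(1-q)·0 ⇒ q(-2) = (1-q)(-12) ⇒ q = 6/7
P2 indiff ⇒ p·1+(1-p)·2 = p·0+(1-p)·7 ⇒ p(1) = (1-p)(5) ⇒ p = 5/6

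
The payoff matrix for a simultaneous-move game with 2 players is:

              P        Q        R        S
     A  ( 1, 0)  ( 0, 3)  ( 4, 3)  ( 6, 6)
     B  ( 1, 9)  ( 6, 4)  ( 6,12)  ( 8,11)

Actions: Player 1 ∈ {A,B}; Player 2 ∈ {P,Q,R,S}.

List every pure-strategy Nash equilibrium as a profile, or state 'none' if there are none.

(A,P): not NE [P2→S gives 6>0]
(A,Q): not NE [P1→B gives 6>0; P2→S gives 6>3]
(A,R): not NE [P1→B gives 6>4; P2→S gives 6>3]
(A,S): not NE [P1→B gives 8>6]
(B,P): not NE [P2→R gives 12>9]
(B,Q): not NE [P2→R gives 12>4]
(B,R): NE
(B,S): not NE [P2→R gives 12>11]

Nash profiles: (B,R)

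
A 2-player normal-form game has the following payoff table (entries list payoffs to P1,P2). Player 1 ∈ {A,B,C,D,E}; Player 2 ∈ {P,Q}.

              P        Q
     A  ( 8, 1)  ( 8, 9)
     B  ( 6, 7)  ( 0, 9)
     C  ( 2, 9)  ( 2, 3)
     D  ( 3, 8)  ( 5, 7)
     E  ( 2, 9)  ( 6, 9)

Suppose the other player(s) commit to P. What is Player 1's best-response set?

u_1(A vs P) = 8
u_1(B vs P) = 6
u_1(C vs P) = 2
u_1(D vs P) = 3
u_1(E vs P) = 2
max payoff 8 at {A}

P1 best: {A}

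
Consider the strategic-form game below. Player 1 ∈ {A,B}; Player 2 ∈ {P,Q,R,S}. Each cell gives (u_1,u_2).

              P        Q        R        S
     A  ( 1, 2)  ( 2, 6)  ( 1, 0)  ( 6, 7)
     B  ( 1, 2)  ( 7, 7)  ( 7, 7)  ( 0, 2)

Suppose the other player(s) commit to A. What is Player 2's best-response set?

P2 best: {S}

u_2(P vs A) = 2
u_2(Q vs A) = 6
u_2(R vs A) = 0
u_2(S vs A) = 7
max payoff 7 at {S}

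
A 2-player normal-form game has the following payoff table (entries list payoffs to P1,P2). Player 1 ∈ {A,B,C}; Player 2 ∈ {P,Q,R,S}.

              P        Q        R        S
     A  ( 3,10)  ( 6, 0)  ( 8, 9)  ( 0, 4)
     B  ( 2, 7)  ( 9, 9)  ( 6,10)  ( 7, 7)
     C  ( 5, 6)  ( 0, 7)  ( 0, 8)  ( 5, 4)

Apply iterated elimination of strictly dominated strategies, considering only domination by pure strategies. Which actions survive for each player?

IESDS → P1:{A,C} P2:{P,R}

P2 drop Q (R beats it: A:9>0 B:10>9 C:8>7)
P2 drop S (R beats it: A:9>4 B:10>7 C:8>4)
P1 drop B (A beats it: P:3>2 R:8>6)
P1→{A,C} P2→{P,R}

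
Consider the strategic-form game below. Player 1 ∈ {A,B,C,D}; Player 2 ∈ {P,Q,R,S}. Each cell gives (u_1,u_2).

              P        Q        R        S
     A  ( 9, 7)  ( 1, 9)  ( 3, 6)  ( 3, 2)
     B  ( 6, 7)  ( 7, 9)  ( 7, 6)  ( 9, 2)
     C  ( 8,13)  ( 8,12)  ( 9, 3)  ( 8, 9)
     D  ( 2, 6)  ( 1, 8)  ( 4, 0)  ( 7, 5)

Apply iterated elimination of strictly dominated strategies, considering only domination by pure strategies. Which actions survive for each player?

IESDS → P1:{A,C} P2:{P,Q}

P1 drop D (B beats it: P:6>2 Q:7>1 R:7>4 S:9>7)
P2 drop R (P beats it: A:7>6 B:7>6 C:13>3)
P2 drop S (P beats it: A:7>2 B:7>2 C:13>9)
P1 drop B (C beats it: P:8>6 Q:8>7)
P1→{A,C} P2→{P,Q}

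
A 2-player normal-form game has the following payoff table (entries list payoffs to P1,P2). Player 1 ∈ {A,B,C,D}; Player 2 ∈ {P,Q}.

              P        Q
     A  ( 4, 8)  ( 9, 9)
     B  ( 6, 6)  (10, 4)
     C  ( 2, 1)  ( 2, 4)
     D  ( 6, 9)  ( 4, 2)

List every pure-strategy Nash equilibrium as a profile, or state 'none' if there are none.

(A,P): not NE [P1→D gives 6>4; P2→Q gives 9>8]
(A,Q): not NE [P1→B gives 10>9]
(B,P): NE
(B,Q): not NE [P2→P gives 6>4]
(C,P): not NE [P1→D gives 6>2; P2→Q gives 4>1]
(C,Q): not NE [P1→B gives 10>2]
(D,P): NE
(D,Q): not NE [P1→B gives 10>4; P2→P gives 9>2]

Nash profiles: (B,P), (D,P)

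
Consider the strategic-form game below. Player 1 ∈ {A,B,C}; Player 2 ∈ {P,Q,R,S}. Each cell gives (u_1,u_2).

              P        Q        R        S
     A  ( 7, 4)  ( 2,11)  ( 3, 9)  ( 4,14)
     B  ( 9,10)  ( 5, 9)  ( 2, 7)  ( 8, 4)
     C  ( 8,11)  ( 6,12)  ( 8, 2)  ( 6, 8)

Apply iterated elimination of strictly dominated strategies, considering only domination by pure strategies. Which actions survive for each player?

Remaining: P1:{B,C} P2:{P,Q}

P1 drop A (C beats it: P:8>7 Q:6>2 R:8>3 S:6>4)
P2 drop R (P beats it: B:10>7 C:11>2)
P2 drop S (P beats it: B:10>4 C:11>8)
P1→{B,C} P2→{P,Q}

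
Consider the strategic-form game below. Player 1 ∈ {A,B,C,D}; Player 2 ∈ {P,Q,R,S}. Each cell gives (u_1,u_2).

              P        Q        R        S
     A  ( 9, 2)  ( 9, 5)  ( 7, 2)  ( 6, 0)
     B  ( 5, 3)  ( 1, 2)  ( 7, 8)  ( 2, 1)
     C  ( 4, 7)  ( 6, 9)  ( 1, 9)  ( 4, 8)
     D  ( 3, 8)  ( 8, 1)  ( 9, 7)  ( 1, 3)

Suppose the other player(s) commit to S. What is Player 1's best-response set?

u_1(A vs S) = 6
u_1(B vs S) = 2
u_1(C vs S) = 4
u_1(D vs S) = 1
max payoff 6 at {A}

argmax u_1 = {A}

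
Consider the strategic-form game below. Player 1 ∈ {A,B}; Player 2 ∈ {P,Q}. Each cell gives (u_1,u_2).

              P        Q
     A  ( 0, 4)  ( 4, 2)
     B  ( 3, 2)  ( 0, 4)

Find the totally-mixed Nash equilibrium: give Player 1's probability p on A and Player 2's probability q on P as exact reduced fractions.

P1 indiff ⇒ q·0+(1-q)·4 = q·3+(1-q)·0 ⇒ q(-3) = (1-q)(-4) ⇒ q = 4/7
P2 indiff ⇒ p·4+(1-p)·2 = p·2+(1-p)·4 ⇒ p(2) = (1-p)(2) ⇒ p = 1/2

P1 mixes 1/2 on A; P2 mixes 4/7 on P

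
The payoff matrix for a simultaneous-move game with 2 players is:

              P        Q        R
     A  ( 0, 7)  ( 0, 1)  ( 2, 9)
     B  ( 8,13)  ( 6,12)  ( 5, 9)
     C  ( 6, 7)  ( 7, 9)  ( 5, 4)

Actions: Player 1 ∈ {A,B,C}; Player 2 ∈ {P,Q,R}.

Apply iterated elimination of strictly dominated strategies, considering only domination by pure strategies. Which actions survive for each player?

IESDS → P1:{B,C} P2:{P,Q}

P1 drop A (B beats it: P:8>0 Q:6>0 R:5>2)
P2 drop R (P beats it: B:13>9 C:7>4)
P1→{B,C} P2→{P,Q}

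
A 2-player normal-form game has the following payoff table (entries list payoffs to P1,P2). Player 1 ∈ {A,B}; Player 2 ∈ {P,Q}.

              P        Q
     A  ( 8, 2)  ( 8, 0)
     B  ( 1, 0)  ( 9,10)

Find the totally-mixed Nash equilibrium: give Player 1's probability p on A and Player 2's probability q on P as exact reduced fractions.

p=5/6, q=1/8

P1 indiff ⇒ q·8+(1-q)·8 = q·1+(1-q)·9 ⇒ q(7) = (1-q)(1) ⇒ q = 1/8
P2 indiff ⇒ p·2+(1-p)·0 = p·0+(1-p)·10 ⇒ p(2) = (1-p)(10) ⇒ p = 5/6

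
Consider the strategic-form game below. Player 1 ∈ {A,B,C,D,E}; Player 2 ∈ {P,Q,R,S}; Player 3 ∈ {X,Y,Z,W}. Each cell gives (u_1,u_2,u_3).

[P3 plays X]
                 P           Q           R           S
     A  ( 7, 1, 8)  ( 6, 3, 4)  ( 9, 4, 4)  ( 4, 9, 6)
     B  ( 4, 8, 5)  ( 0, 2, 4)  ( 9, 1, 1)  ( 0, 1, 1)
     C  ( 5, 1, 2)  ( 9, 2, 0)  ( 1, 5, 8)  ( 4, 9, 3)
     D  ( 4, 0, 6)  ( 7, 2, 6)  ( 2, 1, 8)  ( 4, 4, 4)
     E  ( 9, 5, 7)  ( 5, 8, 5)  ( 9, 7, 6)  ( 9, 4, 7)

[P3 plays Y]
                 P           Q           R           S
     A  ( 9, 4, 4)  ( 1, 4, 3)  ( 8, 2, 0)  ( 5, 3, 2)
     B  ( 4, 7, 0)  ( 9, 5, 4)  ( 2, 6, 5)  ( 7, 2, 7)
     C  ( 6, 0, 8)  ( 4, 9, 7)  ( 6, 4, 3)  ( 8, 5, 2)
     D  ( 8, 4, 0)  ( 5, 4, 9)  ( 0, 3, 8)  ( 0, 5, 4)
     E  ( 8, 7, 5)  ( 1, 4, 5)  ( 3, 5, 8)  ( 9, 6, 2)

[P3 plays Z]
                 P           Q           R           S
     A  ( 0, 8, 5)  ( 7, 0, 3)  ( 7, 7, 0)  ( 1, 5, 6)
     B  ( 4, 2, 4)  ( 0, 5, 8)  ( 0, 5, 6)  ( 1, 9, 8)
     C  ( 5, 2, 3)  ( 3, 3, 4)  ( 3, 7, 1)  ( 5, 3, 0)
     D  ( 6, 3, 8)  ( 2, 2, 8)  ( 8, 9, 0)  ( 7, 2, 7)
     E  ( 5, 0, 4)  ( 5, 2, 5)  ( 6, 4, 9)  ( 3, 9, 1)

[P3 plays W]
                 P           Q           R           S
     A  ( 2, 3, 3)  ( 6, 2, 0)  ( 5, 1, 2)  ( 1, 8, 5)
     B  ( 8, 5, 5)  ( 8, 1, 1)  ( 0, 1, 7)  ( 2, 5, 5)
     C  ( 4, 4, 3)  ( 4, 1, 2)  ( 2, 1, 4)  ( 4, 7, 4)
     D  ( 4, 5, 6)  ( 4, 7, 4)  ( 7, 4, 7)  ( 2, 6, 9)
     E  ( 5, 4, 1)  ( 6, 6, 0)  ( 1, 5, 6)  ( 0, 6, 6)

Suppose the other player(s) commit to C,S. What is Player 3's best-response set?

u_3(X vs C,S) = 3
u_3(Y vs C,S) = 2
u_3(Z vs C,S) = 0
u_3(W vs C,S) = 4
max payoff 4 at {W}

BR_3 = {W}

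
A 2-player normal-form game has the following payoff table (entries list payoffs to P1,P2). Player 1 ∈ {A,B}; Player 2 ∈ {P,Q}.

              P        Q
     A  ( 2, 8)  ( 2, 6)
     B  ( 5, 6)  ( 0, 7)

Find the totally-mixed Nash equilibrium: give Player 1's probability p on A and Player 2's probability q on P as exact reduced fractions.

p=1/3, q=2/5

P1 indiff ⇒ q·2+(1-q)·2 = q·5+(1-q)·0 ⇒ q(-3) = (1-q)(-2) ⇒ q = 2/5
P2 indiff ⇒ p·8+(1-p)·6 = p·6+(1-p)·7 ⇒ p(2) = (1-p)(1) ⇒ p = 1/3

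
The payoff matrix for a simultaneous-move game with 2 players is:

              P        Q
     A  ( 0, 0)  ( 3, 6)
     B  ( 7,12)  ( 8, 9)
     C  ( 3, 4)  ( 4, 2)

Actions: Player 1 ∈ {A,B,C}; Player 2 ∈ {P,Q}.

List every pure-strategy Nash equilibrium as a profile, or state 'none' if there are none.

Nash profiles: (B,P)

(A,P): not NE [P1→B gives 7>0; P2→Q gives 6>0]
(A,Q): not NE [P1→B gives 8>3]
(B,P): NE
(B,Q): not NE [P2→P gives 12>9]
(C,P): not NE [P1→B gives 7>3]
(C,Q): not NE [P1→B gives 8>4; P2→P gives 4>2]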